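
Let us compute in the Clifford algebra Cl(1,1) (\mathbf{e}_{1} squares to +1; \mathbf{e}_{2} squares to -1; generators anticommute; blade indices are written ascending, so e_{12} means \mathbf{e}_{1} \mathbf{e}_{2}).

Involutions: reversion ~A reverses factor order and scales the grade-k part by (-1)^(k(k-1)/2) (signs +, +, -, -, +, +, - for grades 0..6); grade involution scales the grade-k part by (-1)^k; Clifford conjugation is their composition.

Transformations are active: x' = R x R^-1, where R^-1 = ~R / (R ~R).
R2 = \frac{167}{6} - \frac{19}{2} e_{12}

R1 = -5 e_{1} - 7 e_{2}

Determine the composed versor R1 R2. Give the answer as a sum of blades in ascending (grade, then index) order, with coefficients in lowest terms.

Distribute over the terms of R1 (each basis-blade product reordered to ascending indices, repeated generators contracted through their squares):
(-5 e_{1}) R2 = -\frac{835}{6} e_{1} + \frac{95}{2} e_{2}
(-7 e_{2}) R2 = \frac{133}{2} e_{1} - \frac{1169}{6} e_{2}
Summing the partial products and collecting blades:
Answer: -\frac{218}{3} e_{1} - \frac{442}{3} e_{2}


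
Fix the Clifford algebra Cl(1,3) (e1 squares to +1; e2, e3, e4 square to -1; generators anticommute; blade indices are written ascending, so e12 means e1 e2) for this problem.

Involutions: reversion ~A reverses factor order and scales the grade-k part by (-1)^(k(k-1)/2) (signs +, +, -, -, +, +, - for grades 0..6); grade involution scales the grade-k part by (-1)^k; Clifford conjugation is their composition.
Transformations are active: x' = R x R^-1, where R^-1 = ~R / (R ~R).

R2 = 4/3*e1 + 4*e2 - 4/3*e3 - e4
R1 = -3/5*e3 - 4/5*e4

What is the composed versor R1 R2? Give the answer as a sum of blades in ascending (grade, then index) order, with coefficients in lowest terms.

Distribute over the terms of R1 (each basis-blade product reordered to ascending indices, repeated generators contracted through their squares):
(-3/5*e3) R2 = -4/5 + 4/5*e13 + 12/5*e23 + 3/5*e34
(-4/5*e4) R2 = -4/5 + 16/15*e14 + 16/5*e24 - 16/15*e34
Summing the partial products and collecting blades:
Answer: -8/5 + 4/5*e13 + 16/15*e14 + 12/5*e23 + 16/5*e24 - 7/15*e34


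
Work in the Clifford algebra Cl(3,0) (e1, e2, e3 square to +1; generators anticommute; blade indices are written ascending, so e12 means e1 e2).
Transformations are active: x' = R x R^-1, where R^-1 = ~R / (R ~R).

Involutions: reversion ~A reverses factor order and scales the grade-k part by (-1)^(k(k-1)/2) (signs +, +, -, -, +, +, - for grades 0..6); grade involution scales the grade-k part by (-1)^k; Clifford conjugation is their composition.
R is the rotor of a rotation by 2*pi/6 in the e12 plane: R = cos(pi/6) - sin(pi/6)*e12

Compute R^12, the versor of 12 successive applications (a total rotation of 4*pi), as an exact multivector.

The rotor phase is half the rotation angle and phases add under composition, so 12 steps in the e12 plane accumulate phase 12*(pi/6) = 2*pi: R^12 = cos(2*pi) - sin(2*pi)*e12.
cos(2*pi) = 1 and sin(2*pi) = 0, so R^12 = 1. The total rotation 4*pi is 2 full turns, so every vector returns to itself, yet the rotor is +1, back on the identity sheet (an even number of 2*pi turns).
Answer: 1


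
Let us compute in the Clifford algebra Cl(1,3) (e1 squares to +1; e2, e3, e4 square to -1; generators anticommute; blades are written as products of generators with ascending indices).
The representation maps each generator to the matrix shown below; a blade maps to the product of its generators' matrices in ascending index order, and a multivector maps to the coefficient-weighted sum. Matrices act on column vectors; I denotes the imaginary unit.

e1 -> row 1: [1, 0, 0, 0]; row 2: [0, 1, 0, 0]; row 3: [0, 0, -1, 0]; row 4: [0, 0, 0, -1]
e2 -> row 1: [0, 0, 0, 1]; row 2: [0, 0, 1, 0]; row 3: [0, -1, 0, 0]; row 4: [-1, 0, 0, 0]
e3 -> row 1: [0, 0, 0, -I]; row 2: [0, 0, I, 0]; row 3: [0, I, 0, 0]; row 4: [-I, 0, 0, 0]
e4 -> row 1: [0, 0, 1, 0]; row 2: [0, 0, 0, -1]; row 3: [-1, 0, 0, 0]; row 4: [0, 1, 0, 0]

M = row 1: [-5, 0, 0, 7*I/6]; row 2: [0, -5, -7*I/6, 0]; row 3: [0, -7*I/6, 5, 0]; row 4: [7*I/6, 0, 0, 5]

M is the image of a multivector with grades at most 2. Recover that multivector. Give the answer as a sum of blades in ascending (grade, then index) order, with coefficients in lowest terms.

Method: the blade images are trace-orthogonal — tr(rho(e_A) rho(e_B)^-1) = 4 if A = B and 0 otherwise — and rho(e_A)^-1 = (e_A)^2 * rho(e_A) with (e_A)^2 = +1 or -1, so the coefficient of e_A in the preimage is (e_A)^2 * tr(M rho(e_A))/4.
Nonzero projections over blades of grade <= 2: e1: (e1)^2 = +1, tr(M rho(e1)) = -20, coefficient -5; e3: (e3)^2 = -1, tr(M rho(e3)) = 14/3, coefficient -7/6. Every other blade of grade <= 2 projects to 0.
Answer: -5*e1 - 7/6*e3


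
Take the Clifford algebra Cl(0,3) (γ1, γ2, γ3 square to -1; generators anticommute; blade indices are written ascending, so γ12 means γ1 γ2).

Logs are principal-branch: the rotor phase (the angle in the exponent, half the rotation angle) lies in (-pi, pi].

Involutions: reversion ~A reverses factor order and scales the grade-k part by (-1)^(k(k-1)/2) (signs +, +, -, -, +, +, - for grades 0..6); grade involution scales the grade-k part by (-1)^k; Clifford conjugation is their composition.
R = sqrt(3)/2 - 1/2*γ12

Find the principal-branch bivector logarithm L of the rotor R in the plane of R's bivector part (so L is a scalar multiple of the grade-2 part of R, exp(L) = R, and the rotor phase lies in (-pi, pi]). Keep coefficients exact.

The scalar part of R is sqrt(3)/2, and that scalar determines the rotor phase on the principal branch; recovering the unit plane as bivector-part over sine of the phase gives L = phase * plane.
Concretely: cos(phase) = sqrt(3)/2 gives phase = ±pi/6, and since phase/sin(phase) is even the sign is immaterial: L = (phase/sin(phase)) * <R>_2 = (pi/3) * <R>_2.
Answer: -pi/6*γ12


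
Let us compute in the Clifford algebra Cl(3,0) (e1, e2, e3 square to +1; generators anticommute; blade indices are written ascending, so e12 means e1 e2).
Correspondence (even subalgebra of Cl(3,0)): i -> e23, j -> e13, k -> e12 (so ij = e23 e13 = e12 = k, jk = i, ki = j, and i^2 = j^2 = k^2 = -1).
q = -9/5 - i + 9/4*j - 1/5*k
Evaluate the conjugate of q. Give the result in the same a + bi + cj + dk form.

In blades: q = -9/5 - 1/5*e12 + 9/4*e13 - e23.
Quaternion conjugation is reversion on the even subalgebra: the scalar is fixed and every grade-2 blade flips sign, giving -9/5 + 1/5*e12 - 9/4*e13 + e23; translating back:
Answer: -9/5 + i - 9/4*j + 1/5*k


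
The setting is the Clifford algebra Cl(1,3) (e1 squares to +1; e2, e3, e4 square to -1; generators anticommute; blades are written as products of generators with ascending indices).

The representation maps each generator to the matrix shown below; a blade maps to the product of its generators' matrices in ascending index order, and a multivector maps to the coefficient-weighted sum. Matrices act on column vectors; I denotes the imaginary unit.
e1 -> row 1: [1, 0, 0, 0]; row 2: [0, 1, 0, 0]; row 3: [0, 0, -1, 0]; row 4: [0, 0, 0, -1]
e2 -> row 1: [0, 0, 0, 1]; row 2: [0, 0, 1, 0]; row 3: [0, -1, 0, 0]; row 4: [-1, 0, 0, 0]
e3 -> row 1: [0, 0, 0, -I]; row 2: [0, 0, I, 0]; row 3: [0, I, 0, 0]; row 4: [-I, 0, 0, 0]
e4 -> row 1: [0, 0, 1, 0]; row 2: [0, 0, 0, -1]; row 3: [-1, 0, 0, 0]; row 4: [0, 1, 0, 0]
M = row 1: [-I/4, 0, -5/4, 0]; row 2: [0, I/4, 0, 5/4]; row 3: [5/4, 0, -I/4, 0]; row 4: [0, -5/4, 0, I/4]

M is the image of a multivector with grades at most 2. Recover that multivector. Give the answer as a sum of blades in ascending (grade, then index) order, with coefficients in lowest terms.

Method: the blade images are trace-orthogonal — tr(rho(e_A) rho(e_B)^-1) = 4 if A = B and 0 otherwise — and rho(e_A)^-1 = (e_A)^2 * rho(e_A) with (e_A)^2 = +1 or -1, so the coefficient of e_A in the preimage is (e_A)^2 * tr(M rho(e_A))/4.
Nonzero projections over blades of grade <= 2: e4: (e4)^2 = -1, tr(M rho(e4)) = 5, coefficient -5/4; e2 e3: (e2 e3)^2 = -1, tr(M rho(e2 e3)) = -1, coefficient 1/4. Every other blade of grade <= 2 projects to 0.
Answer: -5/4*e4 + 1/4*e2 e3


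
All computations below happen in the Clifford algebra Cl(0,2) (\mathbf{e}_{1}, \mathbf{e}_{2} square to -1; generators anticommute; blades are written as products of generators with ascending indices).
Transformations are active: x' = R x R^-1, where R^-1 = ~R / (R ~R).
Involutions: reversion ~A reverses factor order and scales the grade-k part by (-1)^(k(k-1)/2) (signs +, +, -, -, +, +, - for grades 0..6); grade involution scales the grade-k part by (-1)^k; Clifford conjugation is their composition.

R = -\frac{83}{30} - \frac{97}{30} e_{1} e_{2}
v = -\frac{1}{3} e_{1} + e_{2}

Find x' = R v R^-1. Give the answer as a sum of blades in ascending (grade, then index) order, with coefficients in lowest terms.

~R = -\frac{83}{30} + \frac{97}{30} e_{1} e_{2}, and R ~R = \frac{8149}{450}, so R^-1 = ~R / (\frac{8149}{450}).
R v = \frac{187}{45} e_{1} - \frac{76}{45} e_{2}
Answer: -\frac{7631}{8149} e_{1} - \frac{11831}{24447} e_{2}


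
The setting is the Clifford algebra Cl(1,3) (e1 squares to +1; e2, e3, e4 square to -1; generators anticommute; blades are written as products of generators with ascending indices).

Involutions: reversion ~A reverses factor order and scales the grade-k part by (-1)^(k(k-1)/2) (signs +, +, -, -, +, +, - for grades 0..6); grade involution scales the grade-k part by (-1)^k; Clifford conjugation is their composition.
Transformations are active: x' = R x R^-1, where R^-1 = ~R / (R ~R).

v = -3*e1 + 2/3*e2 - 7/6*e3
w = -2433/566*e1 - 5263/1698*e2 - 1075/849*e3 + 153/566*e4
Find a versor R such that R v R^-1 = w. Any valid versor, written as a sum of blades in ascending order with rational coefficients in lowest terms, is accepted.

Sketch: the shared square 259/36 makes R = v + w = -4131/566*e1 - 1377/566*e2 - 1377/566*e3 + 153/566*e4 the natural versor; its sandwich fixes that direction, negates (v - w)/2, and sends v to w.
Answer: -4131/566*e1 - 1377/566*e2 - 1377/566*e3 + 153/566*e4


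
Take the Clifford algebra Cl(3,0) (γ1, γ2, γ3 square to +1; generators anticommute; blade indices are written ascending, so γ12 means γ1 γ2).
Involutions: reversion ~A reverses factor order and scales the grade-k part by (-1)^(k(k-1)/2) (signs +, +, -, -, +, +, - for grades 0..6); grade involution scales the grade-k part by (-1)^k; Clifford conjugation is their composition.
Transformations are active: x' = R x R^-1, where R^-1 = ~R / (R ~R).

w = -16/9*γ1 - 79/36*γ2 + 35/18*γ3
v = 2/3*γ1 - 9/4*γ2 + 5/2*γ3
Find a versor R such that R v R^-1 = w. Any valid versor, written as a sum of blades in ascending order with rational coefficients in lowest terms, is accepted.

Take R = v + w = -10/9*γ1 - 40/9*γ2 + 40/9*γ3. Because q(v) = q(w) = 1693/144, conjugation by R sends v exactly to w.
Answer: -10/9*γ1 - 40/9*γ2 + 40/9*γ3


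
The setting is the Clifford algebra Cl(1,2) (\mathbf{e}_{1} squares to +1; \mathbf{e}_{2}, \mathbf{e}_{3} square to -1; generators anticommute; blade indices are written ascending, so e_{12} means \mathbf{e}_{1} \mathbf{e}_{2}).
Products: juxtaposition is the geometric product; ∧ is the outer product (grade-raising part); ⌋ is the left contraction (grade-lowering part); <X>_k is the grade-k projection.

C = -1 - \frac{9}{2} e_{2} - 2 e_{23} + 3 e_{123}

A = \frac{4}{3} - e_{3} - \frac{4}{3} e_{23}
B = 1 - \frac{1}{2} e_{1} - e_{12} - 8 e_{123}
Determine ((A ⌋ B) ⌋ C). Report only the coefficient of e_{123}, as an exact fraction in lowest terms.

step 1: \frac{4}{3} - \frac{34}{3} e_{1} - \frac{28}{3} e_{12} - \frac{32}{3} e_{123}
step 2: \frac{92}{3} - 6 e_{2} - 28 e_{3} - \frac{110}{3} e_{23} + 4 e_{123}
Answer: 4


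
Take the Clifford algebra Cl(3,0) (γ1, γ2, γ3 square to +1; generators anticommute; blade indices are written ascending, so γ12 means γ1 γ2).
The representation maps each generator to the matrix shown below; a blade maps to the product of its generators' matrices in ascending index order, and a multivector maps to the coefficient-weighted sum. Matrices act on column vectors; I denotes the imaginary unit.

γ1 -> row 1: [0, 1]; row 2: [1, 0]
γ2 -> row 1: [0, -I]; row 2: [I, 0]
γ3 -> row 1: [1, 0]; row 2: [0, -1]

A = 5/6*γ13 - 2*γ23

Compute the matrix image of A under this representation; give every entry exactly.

Bivector images (products of the table entries): rho(γ13) = rho(γ1)rho(γ3) = row 1: [0, -1]; row 2: [1, 0]; rho(γ23) = rho(γ2)rho(γ3) = row 1: [0, I]; row 2: [I, 0].
M = (5/6)*rho(γ13) + (-2)*rho(γ23), summed entrywise:
Answer: row 1: [0, -5/6 - 2*I]; row 2: [5/6 - 2*I, 0]


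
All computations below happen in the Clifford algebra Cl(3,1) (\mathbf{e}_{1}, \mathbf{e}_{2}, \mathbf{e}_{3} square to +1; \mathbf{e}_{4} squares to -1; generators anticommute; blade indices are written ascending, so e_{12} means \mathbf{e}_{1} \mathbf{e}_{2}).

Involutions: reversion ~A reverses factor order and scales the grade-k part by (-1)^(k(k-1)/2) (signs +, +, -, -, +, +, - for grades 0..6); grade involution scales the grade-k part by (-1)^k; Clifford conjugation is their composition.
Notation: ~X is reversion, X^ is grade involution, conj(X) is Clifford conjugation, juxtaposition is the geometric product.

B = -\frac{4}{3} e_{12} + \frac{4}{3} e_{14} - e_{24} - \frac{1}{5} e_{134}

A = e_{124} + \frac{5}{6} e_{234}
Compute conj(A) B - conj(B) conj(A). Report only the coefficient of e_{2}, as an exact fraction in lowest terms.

first term: -e_{1} - \frac{4}{3} e_{2} + \frac{5}{6} e_{3} + \frac{4}{3} e_{4} + \frac{1}{6} e_{12} - \frac{1}{5} e_{23} + \frac{10}{9} e_{123} + \frac{10}{9} e_{134}
second term: e_{1} + \frac{4}{3} e_{2} - \frac{5}{6} e_{3} - \frac{4}{3} e_{4} - \frac{1}{6} e_{12} + \frac{1}{5} e_{23} + \frac{10}{9} e_{123} + \frac{10}{9} e_{134}
Answer: -\frac{8}{3}


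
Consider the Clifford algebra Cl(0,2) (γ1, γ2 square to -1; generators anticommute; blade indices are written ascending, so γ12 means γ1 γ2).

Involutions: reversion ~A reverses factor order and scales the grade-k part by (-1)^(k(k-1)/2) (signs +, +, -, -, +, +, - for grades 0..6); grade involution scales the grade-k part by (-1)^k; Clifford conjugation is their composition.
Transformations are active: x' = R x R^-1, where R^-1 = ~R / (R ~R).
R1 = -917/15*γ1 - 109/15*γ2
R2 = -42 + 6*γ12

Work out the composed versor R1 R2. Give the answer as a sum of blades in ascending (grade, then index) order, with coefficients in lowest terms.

Distribute over the terms of R1 (each basis-blade product reordered to ascending indices, repeated generators contracted through their squares):
(-917/15*γ1) R2 = 12838/5*γ1 + 1834/5*γ2
(-109/15*γ2) R2 = -218/5*γ1 + 1526/5*γ2
Summing the partial products and collecting blades:
Answer: 2524*γ1 + 672*γ2


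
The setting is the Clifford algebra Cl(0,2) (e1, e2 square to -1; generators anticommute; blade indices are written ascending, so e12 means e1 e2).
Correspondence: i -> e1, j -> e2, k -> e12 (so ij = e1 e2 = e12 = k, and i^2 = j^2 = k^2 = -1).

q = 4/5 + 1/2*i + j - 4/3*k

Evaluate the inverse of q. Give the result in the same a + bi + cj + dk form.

In blades: q = 4/5 + 1/2*e1 + e2 - 4/3*e12.
With qbar = 4/5 - 1/2*e1 - e2 + 4/3*e12 (scalar fixed, mapped units negated), q qbar = 3301/900 (the sum of squared coefficients), so q^-1 = qbar / (3301/900) = 720/3301 - 450/3301*e1 - 900/3301*e2 + 1200/3301*e12; translating back:
Answer: 720/3301 - 450/3301*i - 900/3301*j + 1200/3301*k


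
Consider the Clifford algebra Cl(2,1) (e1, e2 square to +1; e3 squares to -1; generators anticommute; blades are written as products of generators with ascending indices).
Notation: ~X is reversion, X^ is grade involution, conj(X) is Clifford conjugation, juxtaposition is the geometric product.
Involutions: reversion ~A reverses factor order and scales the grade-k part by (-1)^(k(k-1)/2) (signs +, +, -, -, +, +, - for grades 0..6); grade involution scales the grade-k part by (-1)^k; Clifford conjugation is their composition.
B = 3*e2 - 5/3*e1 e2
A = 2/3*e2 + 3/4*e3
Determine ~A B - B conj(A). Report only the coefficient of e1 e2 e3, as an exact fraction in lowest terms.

first term: 2 + 10/9*e1 - 9/4*e2 e3 - 5/4*e1 e2 e3
second term: -2 + 10/9*e1 - 9/4*e2 e3 + 5/4*e1 e2 e3
Answer: -5/2


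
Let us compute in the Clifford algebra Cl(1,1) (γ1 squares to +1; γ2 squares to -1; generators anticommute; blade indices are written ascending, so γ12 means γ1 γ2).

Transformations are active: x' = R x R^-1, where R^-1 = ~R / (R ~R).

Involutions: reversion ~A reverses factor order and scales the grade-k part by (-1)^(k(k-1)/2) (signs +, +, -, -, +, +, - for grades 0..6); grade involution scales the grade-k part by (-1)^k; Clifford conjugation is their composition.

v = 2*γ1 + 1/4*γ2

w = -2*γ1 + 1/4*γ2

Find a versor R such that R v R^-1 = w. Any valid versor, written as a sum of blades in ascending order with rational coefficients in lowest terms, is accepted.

Take R = v + w = 1/2*γ2. Because q(v) = q(w) = 63/16, conjugation by R sends v exactly to w.
Answer: 1/2*γ2


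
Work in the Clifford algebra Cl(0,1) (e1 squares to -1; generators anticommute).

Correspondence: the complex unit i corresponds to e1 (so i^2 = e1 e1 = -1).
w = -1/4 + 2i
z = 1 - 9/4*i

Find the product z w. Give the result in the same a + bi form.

In blades: z = 1 - 9/4*e1, w = -1/4 + 2*e1.
Distribute z over w term by term (generator squares from the signature, products reordered to ascending indices): (1)*w = -1/4 + 2*e1; (-9/4*e1)*w = 9/2 + 9/16*e1.
Sum: 17/4 + 41/16*e1; translating back through the correspondence:
Answer: 17/4 + 41/16*i


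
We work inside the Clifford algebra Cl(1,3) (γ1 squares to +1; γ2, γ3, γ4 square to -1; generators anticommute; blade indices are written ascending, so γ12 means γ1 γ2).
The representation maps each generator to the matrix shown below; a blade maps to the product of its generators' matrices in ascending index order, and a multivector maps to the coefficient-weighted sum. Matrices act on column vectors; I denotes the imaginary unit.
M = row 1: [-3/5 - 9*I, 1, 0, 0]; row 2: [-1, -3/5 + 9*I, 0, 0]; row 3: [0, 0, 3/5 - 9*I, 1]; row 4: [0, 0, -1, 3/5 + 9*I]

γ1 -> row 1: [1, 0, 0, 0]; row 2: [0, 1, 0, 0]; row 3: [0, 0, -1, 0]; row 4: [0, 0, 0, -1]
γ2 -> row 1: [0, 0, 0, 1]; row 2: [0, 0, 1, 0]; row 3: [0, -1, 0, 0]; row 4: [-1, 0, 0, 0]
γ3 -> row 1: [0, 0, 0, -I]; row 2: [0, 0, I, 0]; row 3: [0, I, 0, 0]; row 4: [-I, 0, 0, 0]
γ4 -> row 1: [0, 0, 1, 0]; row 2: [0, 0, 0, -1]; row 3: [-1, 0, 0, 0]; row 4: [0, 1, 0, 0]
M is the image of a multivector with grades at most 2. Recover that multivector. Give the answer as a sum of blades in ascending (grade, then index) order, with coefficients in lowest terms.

Method: the blade images are trace-orthogonal — tr(rho(e_A) rho(e_B)^-1) = 4 if A = B and 0 otherwise — and rho(e_A)^-1 = (e_A)^2 * rho(e_A) with (e_A)^2 = +1 or -1, so the coefficient of e_A in the preimage is (e_A)^2 * tr(M rho(e_A))/4.
Nonzero projections over blades of grade <= 2: γ1: (γ1)^2 = +1, tr(M rho(γ1)) = -12/5, coefficient -3/5; γ23: (γ23)^2 = -1, tr(M rho(γ23)) = -36, coefficient 9; γ24: (γ24)^2 = -1, tr(M rho(γ24)) = -4, coefficient 1. Every other blade of grade <= 2 projects to 0.
Answer: -3/5*γ1 + 9*γ23 + γ24


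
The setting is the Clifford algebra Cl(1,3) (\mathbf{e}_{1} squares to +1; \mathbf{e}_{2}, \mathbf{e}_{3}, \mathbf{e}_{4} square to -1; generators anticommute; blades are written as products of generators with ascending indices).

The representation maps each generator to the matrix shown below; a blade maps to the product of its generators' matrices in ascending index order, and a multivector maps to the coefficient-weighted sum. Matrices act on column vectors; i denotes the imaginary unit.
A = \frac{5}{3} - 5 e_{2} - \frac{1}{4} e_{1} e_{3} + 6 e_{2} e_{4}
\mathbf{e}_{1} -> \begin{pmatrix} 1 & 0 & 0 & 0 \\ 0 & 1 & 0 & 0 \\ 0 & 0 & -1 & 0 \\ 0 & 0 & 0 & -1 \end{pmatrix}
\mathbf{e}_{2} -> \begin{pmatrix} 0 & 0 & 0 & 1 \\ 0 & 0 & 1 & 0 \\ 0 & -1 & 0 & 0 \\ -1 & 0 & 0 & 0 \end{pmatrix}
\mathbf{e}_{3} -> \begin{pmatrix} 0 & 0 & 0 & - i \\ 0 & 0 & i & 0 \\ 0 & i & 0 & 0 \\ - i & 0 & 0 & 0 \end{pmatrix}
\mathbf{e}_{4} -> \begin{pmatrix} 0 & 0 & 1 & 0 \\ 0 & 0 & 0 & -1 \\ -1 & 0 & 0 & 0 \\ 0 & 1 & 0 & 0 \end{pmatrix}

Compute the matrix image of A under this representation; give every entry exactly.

Bivector images (products of the table entries): rho(e_{1} e_{3}) = rho(\mathbf{e}_{1})rho(\mathbf{e}_{3}) = \begin{pmatrix} 0 & 0 & 0 & - i \\ 0 & 0 & i & 0 \\ 0 & - i & 0 & 0 \\ i & 0 & 0 & 0 \end{pmatrix}; rho(e_{2} e_{4}) = rho(\mathbf{e}_{2})rho(\mathbf{e}_{4}) = \begin{pmatrix} 0 & 1 & 0 & 0 \\ -1 & 0 & 0 & 0 \\ 0 & 0 & 0 & 1 \\ 0 & 0 & -1 & 0 \end{pmatrix}.
M = (\frac{5}{3})*1 + (-5)*rho(e_{2}) + (-\frac{1}{4})*rho(e_{1} e_{3}) + (6)*rho(e_{2} e_{4}), summed entrywise (1 is the identity matrix):
Answer: \begin{pmatrix} \frac{5}{3} & 6 & 0 & -5 + \frac{i}{4} \\ -6 & \frac{5}{3} & -5 - \frac{i}{4} & 0 \\ 0 & 5 + \frac{i}{4} & \frac{5}{3} & 6 \\ 5 - \frac{i}{4} & 0 & -6 & \frac{5}{3} \end{pmatrix}


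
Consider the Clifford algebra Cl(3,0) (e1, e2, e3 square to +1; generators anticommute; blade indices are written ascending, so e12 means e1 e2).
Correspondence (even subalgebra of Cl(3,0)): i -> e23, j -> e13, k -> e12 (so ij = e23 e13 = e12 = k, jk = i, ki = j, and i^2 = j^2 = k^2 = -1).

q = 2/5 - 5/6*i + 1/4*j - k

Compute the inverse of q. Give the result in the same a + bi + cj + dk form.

In blades: q = 2/5 - e12 + 1/4*e13 - 5/6*e23.
With qbar = 2/5 + e12 - 1/4*e13 + 5/6*e23 (scalar fixed, mapped units negated), q qbar = 6901/3600 (the sum of squared coefficients), so q^-1 = qbar / (6901/3600) = 1440/6901 + 3600/6901*e12 - 900/6901*e13 + 3000/6901*e23; translating back:
Answer: 1440/6901 + 3000/6901*i - 900/6901*j + 3600/6901*k


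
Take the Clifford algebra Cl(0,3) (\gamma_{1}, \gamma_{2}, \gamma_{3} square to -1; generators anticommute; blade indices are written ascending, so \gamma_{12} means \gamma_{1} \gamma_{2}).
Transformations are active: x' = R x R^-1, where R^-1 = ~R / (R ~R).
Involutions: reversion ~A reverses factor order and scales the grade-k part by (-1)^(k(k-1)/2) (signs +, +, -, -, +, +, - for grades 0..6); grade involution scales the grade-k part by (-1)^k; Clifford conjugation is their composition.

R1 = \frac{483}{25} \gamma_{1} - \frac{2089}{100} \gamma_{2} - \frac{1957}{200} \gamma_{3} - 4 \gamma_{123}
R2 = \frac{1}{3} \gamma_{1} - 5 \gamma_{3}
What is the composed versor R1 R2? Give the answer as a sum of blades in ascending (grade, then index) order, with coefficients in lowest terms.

Distribute over the terms of R2 (each basis-blade product reordered to ascending indices, repeated generators contracted through their squares):
R1 (\frac{1}{3} \gamma_{1}) = -\frac{161}{25} + \frac{2089}{300} \gamma_{12} + \frac{1957}{600} \gamma_{13} + \frac{4}{3} \gamma_{23}
R1 (-5 \gamma_{3}) = -\frac{1957}{40} - 20 \gamma_{12} - \frac{483}{5} \gamma_{13} + \frac{2089}{20} \gamma_{23}
Summing the partial products and collecting blades:
Answer: -\frac{11073}{200} - \frac{3911}{300} \gamma_{12} - \frac{56003}{600} \gamma_{13} + \frac{6347}{60} \gamma_{23}


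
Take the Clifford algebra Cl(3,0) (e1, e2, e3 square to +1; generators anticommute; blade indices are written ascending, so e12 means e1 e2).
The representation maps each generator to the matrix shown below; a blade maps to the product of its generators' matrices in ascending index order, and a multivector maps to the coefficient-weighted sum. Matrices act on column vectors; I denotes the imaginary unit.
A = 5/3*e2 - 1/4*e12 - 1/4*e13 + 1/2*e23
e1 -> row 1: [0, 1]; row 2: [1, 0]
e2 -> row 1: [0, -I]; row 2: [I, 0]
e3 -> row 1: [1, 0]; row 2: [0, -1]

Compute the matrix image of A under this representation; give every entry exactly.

Bivector images (products of the table entries): rho(e12) = rho(e1)rho(e2) = row 1: [I, 0]; row 2: [0, -I]; rho(e13) = rho(e1)rho(e3) = row 1: [0, -1]; row 2: [1, 0]; rho(e23) = rho(e2)rho(e3) = row 1: [0, I]; row 2: [I, 0].
M = (5/3)*rho(e2) + (-1/4)*rho(e12) + (-1/4)*rho(e13) + (1/2)*rho(e23), summed entrywise:
Answer: row 1: [-I/4, 1/4 - 7*I/6]; row 2: [-1/4 + 13*I/6, I/4]


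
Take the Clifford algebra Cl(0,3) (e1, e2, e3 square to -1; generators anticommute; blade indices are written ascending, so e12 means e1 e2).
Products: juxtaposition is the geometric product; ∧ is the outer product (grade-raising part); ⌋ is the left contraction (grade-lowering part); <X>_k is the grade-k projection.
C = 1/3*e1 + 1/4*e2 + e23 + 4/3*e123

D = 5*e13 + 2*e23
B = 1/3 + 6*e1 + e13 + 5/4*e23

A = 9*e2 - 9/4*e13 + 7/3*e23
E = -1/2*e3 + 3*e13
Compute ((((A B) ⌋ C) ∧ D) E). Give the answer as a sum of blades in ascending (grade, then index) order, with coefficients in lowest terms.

step 1: -2/3 + 3*e2 - 99/4*e3 - 2839/48*e12 - 3/4*e13 + 7/9*e23 + 5*e123
step 2: 185/36 - 34/27*e1 - 311/12*e2 + 2731/36*e3 + 33*e12 + 4*e13 - 2/3*e23 - 8/9*e123
step 3: 925/36*e13 + 185/18*e23 + 13723/108*e123
step 4: -925/12 + 925/72*e1 + 1159/3*e2 + 7063/216*e12
Answer: -925/12 + 925/72*e1 + 1159/3*e2 + 7063/216*e12


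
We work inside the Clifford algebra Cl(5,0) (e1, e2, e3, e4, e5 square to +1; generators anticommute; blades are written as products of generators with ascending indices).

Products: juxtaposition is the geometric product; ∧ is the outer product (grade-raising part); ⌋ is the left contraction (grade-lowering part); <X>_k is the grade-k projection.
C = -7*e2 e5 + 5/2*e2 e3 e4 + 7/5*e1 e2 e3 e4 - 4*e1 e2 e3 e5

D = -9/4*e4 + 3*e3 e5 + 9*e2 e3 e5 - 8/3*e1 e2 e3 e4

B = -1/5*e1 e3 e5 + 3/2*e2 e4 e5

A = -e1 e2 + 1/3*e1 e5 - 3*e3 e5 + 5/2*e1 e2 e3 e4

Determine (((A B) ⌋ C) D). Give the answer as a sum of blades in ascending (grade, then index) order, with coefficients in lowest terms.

step 1: -3/5*e1 - 1/15*e3 + 1/2*e1 e2 e4 + 15/4*e1 e3 e5 - 3/2*e1 e4 e5 + 9/2*e2 e3 e4 - 1/5*e2 e3 e5 - 1/2*e2 e4 e5
step 2: -45/4 + 71/10*e1 + 15*e2 + 7/10*e3 + 1/6*e2 e4 - 7/75*e1 e2 e4 + 4/15*e1 e2 e5 - 21/25*e2 e3 e4 + 12/5*e2 e3 e5
step 3: -108/5 + 56/25*e1 - 303/40*e2 + 56/225*e3 + 405/16*e4 + 21/10*e5 + 21/100*e1 e2 + 88/45*e1 e3 - 639/40*e1 e4 + 189/100*e2 e3 - 135/4*e2 e4 - 63/10*e2 e5 - 63/40*e3 e4 + 405/4*e3 e5 + 189/25*e4 e5 - 4/5*e1 e2 e3 - 28/15*e1 e2 e4 + 40*e1 e3 e4 + 213/10*e1 e3 e5 + 32/5*e1 e4 e5 - 284/15*e2 e3 e4 - 225/4*e2 e3 e5 + 63/25*e2 e4 e5 + 199/90*e3 e4 e5 + 30*e1 e2 e3 e4 + 639/10*e1 e2 e3 e5 + 3/5*e1 e2 e4 e5 - 21/25*e1 e3 e4 e5 + 49/10*e2 e3 e4 e5 + 7/25*e1 e2 e3 e4 e5
Answer: -108/5 + 56/25*e1 - 303/40*e2 + 56/225*e3 + 405/16*e4 + 21/10*e5 + 21/100*e1 e2 + 88/45*e1 e3 - 639/40*e1 e4 + 189/100*e2 e3 - 135/4*e2 e4 - 63/10*e2 e5 - 63/40*e3 e4 + 405/4*e3 e5 + 189/25*e4 e5 - 4/5*e1 e2 e3 - 28/15*e1 e2 e4 + 40*e1 e3 e4 + 213/10*e1 e3 e5 + 32/5*e1 e4 e5 - 284/15*e2 e3 e4 - 225/4*e2 e3 e5 + 63/25*e2 e4 e5 + 199/90*e3 e4 e5 + 30*e1 e2 e3 e4 + 639/10*e1 e2 e3 e5 + 3/5*e1 e2 e4 e5 - 21/25*e1 e3 e4 e5 + 49/10*e2 e3 e4 e5 + 7/25*e1 e2 e3 e4 e5


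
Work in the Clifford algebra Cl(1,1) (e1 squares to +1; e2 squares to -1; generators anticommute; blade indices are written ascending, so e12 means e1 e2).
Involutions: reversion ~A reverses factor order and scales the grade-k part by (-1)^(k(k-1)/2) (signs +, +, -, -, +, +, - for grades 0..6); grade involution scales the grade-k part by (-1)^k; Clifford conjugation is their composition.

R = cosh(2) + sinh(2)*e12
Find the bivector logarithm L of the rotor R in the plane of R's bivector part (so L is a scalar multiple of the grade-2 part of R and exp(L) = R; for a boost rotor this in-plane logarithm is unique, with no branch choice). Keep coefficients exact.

The scalar part of R is cosh(2), which determines |rapidity| via cosh; the sign lives in the bivector part, and pairing them (bivector part over sinh of the rapidity = the plane) gives the unique in-plane L = rapidity * plane.
Concretely: cosh(rapidity) = cosh(2) gives rapidity = ±2, and since rapidity/sinh(rapidity) is even the sign is immaterial: L = (rapidity/sinh(rapidity)) * <R>_2 = (2/sinh(2)) * <R>_2.
Answer: 2*e12


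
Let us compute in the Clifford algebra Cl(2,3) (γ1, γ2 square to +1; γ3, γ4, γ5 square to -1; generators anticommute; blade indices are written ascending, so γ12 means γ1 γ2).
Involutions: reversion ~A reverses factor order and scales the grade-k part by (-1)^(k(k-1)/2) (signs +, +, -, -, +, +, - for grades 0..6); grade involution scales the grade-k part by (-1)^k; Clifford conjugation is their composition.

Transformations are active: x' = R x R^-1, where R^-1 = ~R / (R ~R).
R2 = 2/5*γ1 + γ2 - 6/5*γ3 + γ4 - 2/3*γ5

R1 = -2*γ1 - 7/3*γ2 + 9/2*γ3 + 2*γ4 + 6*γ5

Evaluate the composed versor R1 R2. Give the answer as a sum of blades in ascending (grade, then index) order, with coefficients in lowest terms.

Distribute over the terms of R1 (each basis-blade product reordered to ascending indices, repeated generators contracted through their squares):
(-2*γ1) R2 = -4/5 - 2*γ12 + 12/5*γ13 - 2*γ14 + 4/3*γ15
(-7/3*γ2) R2 = -7/3 + 14/15*γ12 + 14/5*γ23 - 7/3*γ24 + 14/9*γ25
(9/2*γ3) R2 = 27/5 - 9/5*γ13 - 9/2*γ23 + 9/2*γ34 - 3*γ35
(2*γ4) R2 = -2 - 4/5*γ14 - 2*γ24 + 12/5*γ34 - 4/3*γ45
(6*γ5) R2 = 4 - 12/5*γ15 - 6*γ25 + 36/5*γ35 - 6*γ45
Summing the partial products and collecting blades:
Answer: 64/15 - 16/15*γ12 + 3/5*γ13 - 14/5*γ14 - 16/15*γ15 - 17/10*γ23 - 13/3*γ24 - 40/9*γ25 + 69/10*γ34 + 21/5*γ35 - 22/3*γ45


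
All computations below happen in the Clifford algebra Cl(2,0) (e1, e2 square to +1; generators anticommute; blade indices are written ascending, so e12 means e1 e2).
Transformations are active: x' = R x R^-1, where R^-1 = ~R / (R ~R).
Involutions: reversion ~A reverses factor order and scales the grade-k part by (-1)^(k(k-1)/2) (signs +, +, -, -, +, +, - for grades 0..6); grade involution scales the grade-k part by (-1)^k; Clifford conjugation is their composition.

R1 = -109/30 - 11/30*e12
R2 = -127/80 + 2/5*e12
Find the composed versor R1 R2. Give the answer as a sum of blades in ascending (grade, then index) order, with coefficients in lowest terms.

Distribute over the terms of R1 (each basis-blade product reordered to ascending indices, repeated generators contracted through their squares):
(-109/30) R2 = 13843/2400 - 109/75*e12
(-11/30*e12) R2 = 11/75 + 1397/2400*e12
Summing the partial products and collecting blades:
Answer: 2839/480 - 697/800*e12


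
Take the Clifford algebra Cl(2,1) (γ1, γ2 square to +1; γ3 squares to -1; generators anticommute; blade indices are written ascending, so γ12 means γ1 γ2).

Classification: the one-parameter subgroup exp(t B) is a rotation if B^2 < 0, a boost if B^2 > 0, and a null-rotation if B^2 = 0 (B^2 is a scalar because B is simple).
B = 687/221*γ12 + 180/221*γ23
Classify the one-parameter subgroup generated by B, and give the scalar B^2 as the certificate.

B^2 term by term: the squares give (687/221)^2*(γ12)^2 + (180/221)^2*(γ23)^2 = 471969/48841*(-1) + 32400/48841*(+1) = -9 (each basis 2-blade squares to minus the product of its generators' squares); cross terms between blades sharing an index anticommute and cancel. So B^2 = -9.
Answer: rotation, certificate B^2 = -9. Why this suffices: the scalar -9 survives any versor conjugation, so its sign alone determines the class however B is presented.


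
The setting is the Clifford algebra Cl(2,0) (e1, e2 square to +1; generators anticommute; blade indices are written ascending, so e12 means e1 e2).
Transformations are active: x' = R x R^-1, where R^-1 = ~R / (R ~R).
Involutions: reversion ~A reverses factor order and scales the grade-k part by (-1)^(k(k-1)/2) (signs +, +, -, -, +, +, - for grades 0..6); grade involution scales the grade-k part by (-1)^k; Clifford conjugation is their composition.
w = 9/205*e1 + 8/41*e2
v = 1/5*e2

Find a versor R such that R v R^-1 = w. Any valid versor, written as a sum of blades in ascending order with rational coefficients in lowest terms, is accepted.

Construction: equal norms (both 1/25) license R = v + w = 9/205*e1 + 81/205*e2 — nothing changes along that direction, while (v - w)/2 changes sign, so v maps onto w.
Answer: 9/205*e1 + 81/205*e2


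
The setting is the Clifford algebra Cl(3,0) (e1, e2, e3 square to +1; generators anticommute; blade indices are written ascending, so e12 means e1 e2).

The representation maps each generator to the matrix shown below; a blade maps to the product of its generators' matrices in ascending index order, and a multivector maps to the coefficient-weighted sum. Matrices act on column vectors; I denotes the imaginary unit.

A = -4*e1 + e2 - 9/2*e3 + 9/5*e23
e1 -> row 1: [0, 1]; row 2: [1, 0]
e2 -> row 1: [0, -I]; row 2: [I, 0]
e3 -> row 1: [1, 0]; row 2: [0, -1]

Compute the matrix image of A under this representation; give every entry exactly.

Bivector images (products of the table entries): rho(e23) = rho(e2)rho(e3) = row 1: [0, I]; row 2: [I, 0].
M = (-4)*rho(e1) + (1)*rho(e2) + (-9/2)*rho(e3) + (9/5)*rho(e23), summed entrywise:
Answer: row 1: [-9/2, -4 + 4*I/5]; row 2: [-4 + 14*I/5, 9/2]


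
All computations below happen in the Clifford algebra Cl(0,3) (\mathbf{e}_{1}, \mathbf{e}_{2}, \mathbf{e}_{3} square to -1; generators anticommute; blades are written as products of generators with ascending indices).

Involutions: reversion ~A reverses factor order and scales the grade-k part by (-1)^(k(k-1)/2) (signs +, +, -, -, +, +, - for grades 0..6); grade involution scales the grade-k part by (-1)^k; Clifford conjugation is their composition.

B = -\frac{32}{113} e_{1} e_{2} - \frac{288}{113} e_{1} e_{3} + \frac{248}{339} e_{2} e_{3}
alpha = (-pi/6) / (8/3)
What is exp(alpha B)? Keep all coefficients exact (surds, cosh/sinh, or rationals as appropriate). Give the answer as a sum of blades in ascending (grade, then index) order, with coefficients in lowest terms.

B^2 term by term: the squares give (-\frac{32}{113})^2*(e_{1} e_{2})^2 + (-\frac{288}{113})^2*(e_{1} e_{3})^2 + (\frac{248}{339})^2*(e_{2} e_{3})^2 = \frac{1024}{12769}*(-1) + \frac{82944}{12769}*(-1) + \frac{61504}{114921}*(-1) = -\frac{64}{9} (each basis 2-blade squares to minus the product of its generators' squares); cross terms between blades sharing an index anticommute and cancel. So B^2 = -\frac{64}{9}.
B^2 = -\frac{64}{9} — the negative square puts this in the circular regime; l = \frac{8}{3}, alpha*l = - \frac{\pi}{6}, so exp(alpha B) = cos(- \frac{\pi}{6}) + (sin(- \frac{\pi}{6})/(\frac{8}{3}))*B = \frac{\sqrt{3}}{2} + (- \frac{3}{16})*B.
Answer: \frac{\sqrt{3}}{2} + \frac{6}{113} e_{1} e_{2} + \frac{54}{113} e_{1} e_{3} - \frac{31}{226} e_{2} e_{3}


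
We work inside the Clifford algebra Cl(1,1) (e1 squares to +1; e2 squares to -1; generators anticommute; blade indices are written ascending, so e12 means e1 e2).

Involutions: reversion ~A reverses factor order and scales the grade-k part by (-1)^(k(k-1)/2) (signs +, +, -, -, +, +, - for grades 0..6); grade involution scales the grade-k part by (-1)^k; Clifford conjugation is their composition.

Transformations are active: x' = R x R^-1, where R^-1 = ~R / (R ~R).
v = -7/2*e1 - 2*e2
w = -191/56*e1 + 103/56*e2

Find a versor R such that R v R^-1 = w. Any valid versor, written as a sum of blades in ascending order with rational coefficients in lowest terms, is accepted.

Since q(v) = q(w) = 33/4, the sum R = v + w = -387/56*e1 - 9/56*e2 does the job whenever invertible.
Answer: -387/56*e1 - 9/56*e2


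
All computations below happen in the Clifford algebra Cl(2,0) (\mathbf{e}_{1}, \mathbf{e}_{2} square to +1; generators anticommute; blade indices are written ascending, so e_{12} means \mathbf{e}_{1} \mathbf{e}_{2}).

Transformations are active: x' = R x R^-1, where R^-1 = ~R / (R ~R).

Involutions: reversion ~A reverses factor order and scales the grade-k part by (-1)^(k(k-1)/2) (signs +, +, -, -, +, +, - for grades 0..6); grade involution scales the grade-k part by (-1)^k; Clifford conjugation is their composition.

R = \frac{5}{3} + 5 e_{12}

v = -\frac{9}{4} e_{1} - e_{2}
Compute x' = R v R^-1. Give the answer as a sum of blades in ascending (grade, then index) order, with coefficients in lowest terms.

~R = \frac{5}{3} - 5 e_{12}, and R ~R = \frac{250}{9}, so R^-1 = ~R / (\frac{250}{9}).
R v = -\frac{35}{4} e_{1} + \frac{115}{12} e_{2}
Answer: \frac{6}{5} e_{1} + \frac{43}{20} e_{2}


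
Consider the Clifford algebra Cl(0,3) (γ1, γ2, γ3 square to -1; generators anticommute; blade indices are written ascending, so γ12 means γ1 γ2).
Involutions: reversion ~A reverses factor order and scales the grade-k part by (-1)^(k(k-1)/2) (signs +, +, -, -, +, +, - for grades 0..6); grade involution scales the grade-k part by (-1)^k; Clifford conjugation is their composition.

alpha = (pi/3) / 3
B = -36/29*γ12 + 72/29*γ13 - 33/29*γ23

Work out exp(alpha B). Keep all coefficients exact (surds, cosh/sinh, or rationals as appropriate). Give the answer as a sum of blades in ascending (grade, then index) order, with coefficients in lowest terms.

B^2 term by term: the squares give (-36/29)^2*(γ12)^2 + (72/29)^2*(γ13)^2 + (-33/29)^2*(γ23)^2 = 1296/841*(-1) + 5184/841*(-1) + 1089/841*(-1) = -9 (each basis 2-blade squares to minus the product of its generators' squares); cross terms between blades sharing an index anticommute and cancel. So B^2 = -9.
B^2 = -9 — the series telescopes trigonometrically here: l = 3, alpha*l = pi/3, so exp(alpha B) = cos(pi/3) + (sin(pi/3)/3)*B = 1/2 + (sqrt(3)/6)*B.
Answer: 1/2 - 6*sqrt(3)/29*γ12 + 12*sqrt(3)/29*γ13 - 11*sqrt(3)/58*γ23


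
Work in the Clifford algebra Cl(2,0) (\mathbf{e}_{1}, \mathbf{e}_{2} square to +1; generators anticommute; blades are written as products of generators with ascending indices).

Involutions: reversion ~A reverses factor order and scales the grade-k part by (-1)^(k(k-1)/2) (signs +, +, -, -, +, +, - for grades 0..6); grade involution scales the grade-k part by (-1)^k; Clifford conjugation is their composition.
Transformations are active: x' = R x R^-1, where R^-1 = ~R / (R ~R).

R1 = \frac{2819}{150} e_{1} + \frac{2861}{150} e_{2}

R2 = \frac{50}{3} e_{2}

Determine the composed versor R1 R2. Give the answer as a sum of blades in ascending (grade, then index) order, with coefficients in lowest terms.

Distribute over the terms of R2 (each basis-blade product reordered to ascending indices, repeated generators contracted through their squares):
R1 (\frac{50}{3} e_{2}) = \frac{2861}{9} + \frac{2819}{9} e_{1} e_{2}
Answer: \frac{2861}{9} + \frac{2819}{9} e_{1} e_{2}


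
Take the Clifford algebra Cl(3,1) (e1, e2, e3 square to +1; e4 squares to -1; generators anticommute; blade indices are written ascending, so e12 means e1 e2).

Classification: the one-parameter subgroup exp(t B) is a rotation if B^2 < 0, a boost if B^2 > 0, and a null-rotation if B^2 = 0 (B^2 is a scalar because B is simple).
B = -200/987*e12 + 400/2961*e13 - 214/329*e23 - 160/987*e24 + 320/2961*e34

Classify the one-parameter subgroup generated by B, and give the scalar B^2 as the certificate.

B^2 term by term: the squares give (-200/987)^2*(e12)^2 + (400/2961)^2*(e13)^2 + (-214/329)^2*(e23)^2 + (-160/987)^2*(e24)^2 + (320/2961)^2*(e34)^2 = 40000/974169*(-1) + 160000/8767521*(-1) + 45796/108241*(-1) + 25600/974169*(+1) + 102400/8767521*(+1) = -4/9 (each basis 2-blade squares to minus the product of its generators' squares); cross terms between blades sharing an index anticommute and cancel; the commuting (index-disjoint) pairs give grade-4 terms 2*c*c'*(blade product), which cancel blade by blade — e1234: -128000/2922507 + 128000/2922507 = 0 — confirming B is simple. So B^2 = -4/9.
Answer: rotation, certificate B^2 = -4/9. Certificate logic: -4/9 is a conjugation-invariant scalar, so its sign fixes rotation versus boost versus null-rotation outright.


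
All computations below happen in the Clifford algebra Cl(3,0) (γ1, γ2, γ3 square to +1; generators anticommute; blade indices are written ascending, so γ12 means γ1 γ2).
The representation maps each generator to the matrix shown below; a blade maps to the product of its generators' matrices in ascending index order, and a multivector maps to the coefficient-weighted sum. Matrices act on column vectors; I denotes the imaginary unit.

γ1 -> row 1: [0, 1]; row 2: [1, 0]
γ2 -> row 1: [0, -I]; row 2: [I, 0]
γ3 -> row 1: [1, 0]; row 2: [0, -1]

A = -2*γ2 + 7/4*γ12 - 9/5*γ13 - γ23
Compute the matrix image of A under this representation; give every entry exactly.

Bivector images (products of the table entries): rho(γ12) = rho(γ1)rho(γ2) = row 1: [I, 0]; row 2: [0, -I]; rho(γ13) = rho(γ1)rho(γ3) = row 1: [0, -1]; row 2: [1, 0]; rho(γ23) = rho(γ2)rho(γ3) = row 1: [0, I]; row 2: [I, 0].
M = (-2)*rho(γ2) + (7/4)*rho(γ12) + (-9/5)*rho(γ13) + (-1)*rho(γ23), summed entrywise:
Answer: row 1: [7*I/4, 9/5 + I]; row 2: [-9/5 - 3*I, -7*I/4]
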